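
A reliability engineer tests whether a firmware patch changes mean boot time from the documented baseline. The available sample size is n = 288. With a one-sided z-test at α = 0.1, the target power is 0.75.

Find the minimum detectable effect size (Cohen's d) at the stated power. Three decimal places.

Need Φ(δ − 1.282) = 0.75, so δ = 1.282 + 0.674 = 1.956.
δ = d·√n ⇒ d = δ/√n = 1.956/√288 = 0.1153.

d ≈ 0.115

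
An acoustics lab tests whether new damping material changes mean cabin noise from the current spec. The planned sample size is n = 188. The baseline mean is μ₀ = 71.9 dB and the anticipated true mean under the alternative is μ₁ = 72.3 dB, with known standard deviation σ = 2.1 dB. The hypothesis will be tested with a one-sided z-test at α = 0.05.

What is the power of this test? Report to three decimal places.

Power ≈ 0.833

Standardized effect: d = |μ₁ − μ₀| / σ = |72.3 − 71.9| / 2.1 = 0.1905
Noncentrality parameter: δ = d·√n = 0.1905 × √188 = 2.6117
One-sided α = 0.05 → critical value z_{0.05} = 1.645.
Power = Φ(δ − 1.645) = Φ(0.967) = 0.8332.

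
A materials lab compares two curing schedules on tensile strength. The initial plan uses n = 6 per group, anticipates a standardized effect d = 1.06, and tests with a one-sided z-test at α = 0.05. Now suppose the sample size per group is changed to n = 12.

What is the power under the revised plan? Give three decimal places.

Power ≈ 0.829

With n = 12 per group: δ = d·√(n/2) = 1.06 × √(12/2) = 2.5965. Critical value z_{0.05} = 1.645.
Revised power = Φ(δ − 1.645) = Φ(0.952) = 0.8294.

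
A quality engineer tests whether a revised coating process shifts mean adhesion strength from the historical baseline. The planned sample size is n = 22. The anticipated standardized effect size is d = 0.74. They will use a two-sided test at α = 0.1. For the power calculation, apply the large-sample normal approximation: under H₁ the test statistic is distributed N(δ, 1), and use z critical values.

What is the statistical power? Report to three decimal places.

Power ≈ 0.966

Noncentrality parameter: δ = d·√n = 0.74 × √22 = 3.4709
Critical value for a two-sided test at α = 0.1: z_{α/2} = 1.645.
Power = Φ(δ − 1.645) + Φ(−δ − 1.645) = Φ(1.826) + Φ(-5.116) = 0.9661 + 0.0000 = 0.9661.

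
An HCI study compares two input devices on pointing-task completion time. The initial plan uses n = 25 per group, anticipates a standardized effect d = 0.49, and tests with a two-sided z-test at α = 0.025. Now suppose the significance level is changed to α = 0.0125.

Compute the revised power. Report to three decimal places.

δ = d·√(n/2) = 0.49 × √(25/2) = 1.7324 (unchanged). New critical value: z_{0.0063} = 2.498.
Revised power = Φ(δ − 2.498) + Φ(−δ − 2.498) = Φ(-0.765) + Φ(-4.230) = 0.2220 + 0.0000 = 0.2221.

Power ≈ 0.222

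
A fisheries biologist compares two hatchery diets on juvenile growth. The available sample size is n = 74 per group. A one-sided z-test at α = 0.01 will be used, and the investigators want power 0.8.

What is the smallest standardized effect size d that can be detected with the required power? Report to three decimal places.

Need Φ(δ − 2.326) = 0.8, so δ = 2.326 + 0.842 = 3.168.
δ = d·√(n/2) ⇒ d = δ/√(n/2) = 3.168/√(74/2) = 0.5208.

d ≈ 0.521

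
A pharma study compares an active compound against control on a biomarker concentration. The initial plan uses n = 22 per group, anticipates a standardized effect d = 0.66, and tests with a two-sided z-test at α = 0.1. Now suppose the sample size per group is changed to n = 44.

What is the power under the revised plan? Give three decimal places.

Power ≈ 0.927

With n = 44 per group: δ = d·√(n/2) = 0.66 × √(44/2) = 3.0957. Critical value z_{0.05} = 1.645.
Revised power = Φ(δ − 1.645) + Φ(−δ − 1.645) = Φ(1.451) + Φ(-4.741) = 0.9266 + 0.0000 = 0.9266.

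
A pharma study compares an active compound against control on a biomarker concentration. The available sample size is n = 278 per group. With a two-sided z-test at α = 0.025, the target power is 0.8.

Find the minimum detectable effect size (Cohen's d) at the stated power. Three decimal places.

d ≈ 0.261

Need Φ(δ − 2.241) = 0.8, so δ = 2.241 + 0.842 = 3.083.
(Lower-tail contribution to power is negligible for δ > 0.)
δ = d·√(n/2) ⇒ d = δ/√(n/2) = 3.083/√(278/2) = 0.2615.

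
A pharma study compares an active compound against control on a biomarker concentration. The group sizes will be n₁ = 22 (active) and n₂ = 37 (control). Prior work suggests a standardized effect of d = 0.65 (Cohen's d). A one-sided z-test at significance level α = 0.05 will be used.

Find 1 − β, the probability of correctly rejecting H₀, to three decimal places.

Power ≈ 0.779

Noncentrality parameter: δ = d / √(1/n₁ + 1/n₂) = 0.65 / √(1/22 + 1/37) = 2.4143
Critical value for a one-sided test at α = 0.05: z_α = 1.645.
Power = P(Z > 1.645 − δ) = Φ(0.769) = 0.7792.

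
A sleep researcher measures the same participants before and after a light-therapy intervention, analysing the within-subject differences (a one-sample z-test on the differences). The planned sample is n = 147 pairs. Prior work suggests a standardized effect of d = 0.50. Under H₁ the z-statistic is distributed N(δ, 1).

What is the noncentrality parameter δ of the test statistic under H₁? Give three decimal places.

δ = d·√n = 0.50 × √147 = 6.0622

δ ≈ 6.062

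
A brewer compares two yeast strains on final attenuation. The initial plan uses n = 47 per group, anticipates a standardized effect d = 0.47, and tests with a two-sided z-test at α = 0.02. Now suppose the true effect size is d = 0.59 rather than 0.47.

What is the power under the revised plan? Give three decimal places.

With d = 0.59: δ = d·√(n/2) = 0.59 × √(47/2) = 2.8601. Critical value z_{0.01} = 2.326.
Revised power = Φ(δ − 2.326) + Φ(−δ − 2.326) = Φ(0.534) + Φ(-5.186) = 0.7033 + 0.0000 = 0.7033.

Power ≈ 0.703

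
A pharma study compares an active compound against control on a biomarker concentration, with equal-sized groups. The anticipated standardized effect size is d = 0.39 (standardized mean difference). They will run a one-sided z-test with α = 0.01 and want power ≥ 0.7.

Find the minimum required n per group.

n = 107 per group

For power 0.7 need Φ(δ − z_{0.01}) = 0.7, so δ = z_{0.01} + z_{0.30} = 2.326 + 0.524 = 2.851.
δ = d·√(n/2) ⇒ n = 2(δ/d)² = 2 × (2.851 / 0.39)² = 106.86.
Rounding up, n = 107 per group.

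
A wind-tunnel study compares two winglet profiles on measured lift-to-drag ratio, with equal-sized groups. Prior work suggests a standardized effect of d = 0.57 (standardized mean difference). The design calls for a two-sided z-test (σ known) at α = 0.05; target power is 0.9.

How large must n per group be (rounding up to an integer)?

n = 65 per group

Set Φ(δ − 1.960) = 0.9; then δ − 1.960 = Φ⁻¹(0.9) = 1.282, giving δ = 3.242.
(Ignoring the negligible lower-tail rejection probability gives the usual closed-form inversion.)
δ = d·√(n/2) ⇒ n = 2(δ/d)² = 2 × (3.242 / 0.57)² = 64.68.
Round up to the next whole unit.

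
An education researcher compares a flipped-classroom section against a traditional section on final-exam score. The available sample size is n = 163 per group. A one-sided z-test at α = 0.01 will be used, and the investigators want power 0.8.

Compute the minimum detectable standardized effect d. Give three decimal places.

d ≈ 0.351

Required noncentrality: δ = z_{0.01} + z_{0.20} = 2.326 + 0.842 = 3.168.
δ = d·√(n/2) ⇒ d = δ/√(n/2) = 3.168/√(163/2) = 0.3509.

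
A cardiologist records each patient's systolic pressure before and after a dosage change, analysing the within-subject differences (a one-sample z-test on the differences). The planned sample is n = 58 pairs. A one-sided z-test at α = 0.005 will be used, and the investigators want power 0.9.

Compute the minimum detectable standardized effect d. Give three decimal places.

d ≈ 0.506

Required noncentrality: δ = z_{0.005} + z_{0.10} = 2.576 + 1.282 = 3.857.
δ = d·√n ⇒ d = δ/√n = 3.857/√58 = 0.5065.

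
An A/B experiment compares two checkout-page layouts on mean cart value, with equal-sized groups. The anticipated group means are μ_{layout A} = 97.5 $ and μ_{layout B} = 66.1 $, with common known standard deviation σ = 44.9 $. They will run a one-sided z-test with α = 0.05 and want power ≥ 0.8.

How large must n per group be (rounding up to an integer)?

Standardized effect: d = |μ_{layout A} − μ_{layout B}| / σ = |97.5 − 66.1| / 44.9 = 0.6993
Set Φ(δ − 1.645) = 0.8; then δ − 1.645 = Φ⁻¹(0.8) = 0.842, giving δ = 2.486.
δ = d·√(n/2) ⇒ n = 2(δ/d)² = 2 × (2.486 / 0.6993)² = 25.28.
Round up to the next whole unit.

n = 26 per group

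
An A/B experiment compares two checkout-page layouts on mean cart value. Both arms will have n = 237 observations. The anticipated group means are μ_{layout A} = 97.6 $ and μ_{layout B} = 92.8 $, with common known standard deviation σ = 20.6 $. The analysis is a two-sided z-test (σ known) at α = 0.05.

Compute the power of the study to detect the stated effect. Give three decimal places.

Power ≈ 0.718

Standardized effect: d = |μ_{layout A} − μ_{layout B}| / σ = |97.6 − 92.8| / 20.6 = 0.2330
Noncentrality parameter: δ = d·√(n/2) = 0.2330 × √(237/2) = 2.5365
Two-sided α = 0.05 → critical value z_{0.025} = 1.960.
Power = Φ(δ − 1.960) + Φ(−δ − 1.960) = Φ(0.577) + Φ(-4.496) = 0.7179 + 0.0000 = 0.7179.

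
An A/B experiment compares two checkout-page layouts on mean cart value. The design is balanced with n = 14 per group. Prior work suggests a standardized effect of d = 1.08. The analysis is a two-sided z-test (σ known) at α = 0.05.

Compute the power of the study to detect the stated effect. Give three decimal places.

Power ≈ 0.815

Noncentrality parameter: δ = d·√(n/2) = 1.08 × √(14/2) = 2.8574
Critical value for a two-sided test at α = 0.05: z_{α/2} = 1.960.
Power = Φ(δ − 1.960) + Φ(−δ − 1.960) = Φ(0.897) + Φ(-4.817) = 0.8153 + 0.0000 = 0.8153.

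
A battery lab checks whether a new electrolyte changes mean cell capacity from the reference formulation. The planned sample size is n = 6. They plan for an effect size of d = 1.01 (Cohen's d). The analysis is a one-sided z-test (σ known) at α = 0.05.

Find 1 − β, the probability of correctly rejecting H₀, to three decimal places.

Noncentrality parameter: δ = d·√n = 1.01 × √6 = 2.4740
One-sided α = 0.05 → critical value z_{0.05} = 1.645.
Power = Φ(δ − 1.645) = Φ(0.829) = 0.7965.

Power ≈ 0.796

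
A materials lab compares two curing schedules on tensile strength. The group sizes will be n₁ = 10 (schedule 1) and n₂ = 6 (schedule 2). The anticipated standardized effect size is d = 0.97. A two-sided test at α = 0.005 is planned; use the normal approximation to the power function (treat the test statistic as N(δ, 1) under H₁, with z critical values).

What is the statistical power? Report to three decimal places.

Power ≈ 0.177

Noncentrality parameter: δ = d / √(1/n₁ + 1/n₂) = 0.97 / √(1/10 + 1/6) = 1.8784
Critical value for a two-sided test at α = 0.005: z_{α/2} = 2.807.
Power = Φ(δ − 2.807) + Φ(−δ − 2.807) = Φ(-0.929) + Φ(-4.685) = 0.1765 + 0.0000 = 0.1765.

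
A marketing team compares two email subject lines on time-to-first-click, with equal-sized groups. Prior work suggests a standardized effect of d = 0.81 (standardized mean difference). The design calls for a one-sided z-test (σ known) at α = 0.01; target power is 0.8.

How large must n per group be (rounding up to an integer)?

For power 0.8 need Φ(δ − z_{0.01}) = 0.8, so δ = z_{0.01} + z_{0.20} = 2.326 + 0.842 = 3.168.
δ = d·√(n/2) ⇒ n = 2(δ/d)² = 2 × (3.168 / 0.81)² = 30.59.
Rounding up, n = 31 per group.

n = 31 per group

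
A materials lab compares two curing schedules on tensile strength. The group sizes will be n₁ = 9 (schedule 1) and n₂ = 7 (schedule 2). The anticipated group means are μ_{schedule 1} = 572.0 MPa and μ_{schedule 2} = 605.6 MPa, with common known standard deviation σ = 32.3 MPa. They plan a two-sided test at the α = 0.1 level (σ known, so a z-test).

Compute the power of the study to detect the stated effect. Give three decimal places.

Power ≈ 0.663

Standardized effect: d = |μ_{schedule 1} − μ_{schedule 2}| / σ = |572.0 − 605.6| / 32.3 = 1.0402
Noncentrality parameter: δ = d / √(1/n₁ + 1/n₂) = 1.0402 / √(1/9 + 1/7) = 2.0642
Critical value for a two-sided test at α = 0.1: z_{α/2} = 1.645.
Power = Φ(δ − 1.645) + Φ(−δ − 1.645) = Φ(0.419) + Φ(-3.709) = 0.6625 + 0.0001 = 0.6626.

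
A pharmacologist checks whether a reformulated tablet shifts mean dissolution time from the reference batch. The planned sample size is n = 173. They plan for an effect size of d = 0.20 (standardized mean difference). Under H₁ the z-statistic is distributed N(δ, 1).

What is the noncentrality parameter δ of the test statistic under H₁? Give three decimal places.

The noncentrality parameter scales effect size by the design's sample-size factor: δ = d·√n = 0.20 × √173 = 2.6306

δ ≈ 2.631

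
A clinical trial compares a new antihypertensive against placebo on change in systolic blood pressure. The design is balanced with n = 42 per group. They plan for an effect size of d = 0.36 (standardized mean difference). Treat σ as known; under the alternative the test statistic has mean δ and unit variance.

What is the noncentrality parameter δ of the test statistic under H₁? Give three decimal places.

The noncentrality parameter scales effect size by the design's sample-size factor: δ = d·√(n/2) = 0.36 × √(42/2) = 1.6497

δ ≈ 1.650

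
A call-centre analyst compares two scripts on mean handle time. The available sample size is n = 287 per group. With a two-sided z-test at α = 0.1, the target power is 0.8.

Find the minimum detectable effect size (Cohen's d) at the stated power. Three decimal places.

d ≈ 0.208

Need Φ(δ − 1.645) = 0.8, so δ = 1.645 + 0.842 = 2.486.
(The second rejection-region term Φ(−δ − z_{α/2}) is negligible and dropped.)
δ = d·√(n/2) ⇒ d = δ/√(n/2) = 2.486/√(287/2) = 0.2076.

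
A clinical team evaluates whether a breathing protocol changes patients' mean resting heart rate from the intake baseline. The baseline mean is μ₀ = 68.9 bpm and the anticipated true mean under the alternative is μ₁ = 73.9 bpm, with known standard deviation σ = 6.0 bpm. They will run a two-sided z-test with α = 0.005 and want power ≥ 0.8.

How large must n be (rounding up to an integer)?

n = 20

Standardized effect: d = |μ₁ − μ₀| / σ = |73.9 − 68.9| / 6.0 = 0.8333
Set Φ(δ − 2.807) = 0.8; then δ − 2.807 = Φ⁻¹(0.8) = 0.842, giving δ = 3.649.
(The Φ(−δ − z_{α/2}) term is vanishingly small for δ > 0 and is dropped in the standard sample-size formula.)
δ = d·√n ⇒ n = (δ/d)² = (3.649 / 0.8333)² = 19.17.
Round up to the next whole unit.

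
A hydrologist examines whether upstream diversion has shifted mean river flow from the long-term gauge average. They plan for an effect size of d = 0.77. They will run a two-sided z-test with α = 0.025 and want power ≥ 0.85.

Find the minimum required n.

n = 19

Set Φ(δ − 2.241) = 0.85; then δ − 2.241 = Φ⁻¹(0.85) = 1.036, giving δ = 3.278.
(The Φ(−δ − z_{α/2}) term is vanishingly small for δ > 0 and is dropped in the standard sample-size formula.)
δ = d·√n ⇒ n = (δ/d)² = (3.278 / 0.77)² = 18.12.
Rounding up, n = 19.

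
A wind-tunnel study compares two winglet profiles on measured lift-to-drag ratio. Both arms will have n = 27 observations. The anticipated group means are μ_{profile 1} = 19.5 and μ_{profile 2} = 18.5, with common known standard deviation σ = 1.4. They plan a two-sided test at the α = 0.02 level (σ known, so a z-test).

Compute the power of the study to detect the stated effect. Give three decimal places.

Power ≈ 0.617

Standardized effect: d = |μ_{profile 1} − μ_{profile 2}| / σ = |19.5 − 18.5| / 1.4 = 0.7143
Noncentrality parameter: δ = d·√(n/2) = 0.7143 × √(27/2) = 2.6245
Critical value for a two-sided test at α = 0.02: z_{α/2} = 2.326.
Power = Φ(δ − 2.326) + Φ(−δ − 2.326) = Φ(0.298) + Φ(-4.951) = 0.6172 + 0.0000 = 0.6172.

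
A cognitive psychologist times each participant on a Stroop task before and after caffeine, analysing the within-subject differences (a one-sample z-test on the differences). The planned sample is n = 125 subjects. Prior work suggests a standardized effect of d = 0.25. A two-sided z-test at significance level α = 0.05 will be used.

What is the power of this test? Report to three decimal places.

Power ≈ 0.798

Noncentrality parameter: δ = d·√n = 0.25 × √125 = 2.7951
Critical value for a two-sided test at α = 0.05: z_{α/2} = 1.960.
Power = Φ(δ − 1.960) + Φ(−δ − 1.960) = Φ(0.835) + Φ(-4.755) = 0.7982 + 0.0000 = 0.7982.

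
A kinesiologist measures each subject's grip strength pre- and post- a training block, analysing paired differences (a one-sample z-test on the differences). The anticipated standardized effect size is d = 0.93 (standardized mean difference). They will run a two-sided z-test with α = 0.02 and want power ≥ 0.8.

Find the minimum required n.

Set Φ(δ − 2.326) = 0.8; then δ − 2.326 = Φ⁻¹(0.8) = 0.842, giving δ = 3.168.
(Ignoring the negligible lower-tail rejection probability gives the usual closed-form inversion.)
δ = d·√n ⇒ n = (δ/d)² = (3.168 / 0.93)² = 11.60.
Rounding up, n = 12.

n = 12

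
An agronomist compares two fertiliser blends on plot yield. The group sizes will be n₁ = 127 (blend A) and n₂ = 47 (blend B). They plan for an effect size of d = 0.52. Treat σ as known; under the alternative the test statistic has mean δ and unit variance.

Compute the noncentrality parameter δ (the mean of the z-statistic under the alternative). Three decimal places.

The noncentrality parameter scales effect size by the design's sample-size factor: δ = d / √(1/n₁ + 1/n₂) = 0.52 / √(1/127 + 1/47) = 3.0456

δ ≈ 3.046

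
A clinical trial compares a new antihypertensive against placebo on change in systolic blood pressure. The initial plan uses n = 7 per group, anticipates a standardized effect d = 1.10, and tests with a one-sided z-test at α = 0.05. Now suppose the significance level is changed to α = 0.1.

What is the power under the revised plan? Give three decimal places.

Power ≈ 0.781

δ = d·√(n/2) = 1.10 × √(7/2) = 2.0579 (unchanged). New critical value: z_{0.1} = 1.282.
Revised power = Φ(δ − 1.282) = Φ(0.776) = 0.7812.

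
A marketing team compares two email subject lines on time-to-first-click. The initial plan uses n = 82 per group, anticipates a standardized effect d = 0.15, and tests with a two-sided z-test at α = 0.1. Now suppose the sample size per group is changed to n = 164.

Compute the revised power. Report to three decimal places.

Power ≈ 0.389

With n = 164 per group: δ = d·√(n/2) = 0.15 × √(164/2) = 1.3583. Critical value z_{0.05} = 1.645.
Revised power = Φ(δ − 1.645) + Φ(−δ − 1.645) = Φ(-0.287) + Φ(-3.003) = 0.3872 + 0.0013 = 0.3886.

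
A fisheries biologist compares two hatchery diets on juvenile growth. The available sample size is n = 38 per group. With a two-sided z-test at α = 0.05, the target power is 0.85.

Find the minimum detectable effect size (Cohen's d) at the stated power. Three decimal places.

d ≈ 0.687

Required noncentrality: δ = z_{0.025} + z_{0.15} = 1.960 + 1.036 = 2.996.
(Lower-tail contribution to power is negligible for δ > 0.)
δ = d·√(n/2) ⇒ d = δ/√(n/2) = 2.996/√(38/2) = 0.6874.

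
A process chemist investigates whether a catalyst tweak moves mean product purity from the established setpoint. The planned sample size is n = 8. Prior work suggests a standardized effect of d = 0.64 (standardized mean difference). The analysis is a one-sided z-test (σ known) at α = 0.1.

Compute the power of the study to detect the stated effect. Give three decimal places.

Power ≈ 0.701

Noncentrality parameter: λ = d·√n = 0.64 × √8 = 1.8102
One-sided α = 0.1 → critical value z_{0.1} = 1.282.
Power = P(Z > 1.282 − λ) = Φ(0.529) = 0.7015.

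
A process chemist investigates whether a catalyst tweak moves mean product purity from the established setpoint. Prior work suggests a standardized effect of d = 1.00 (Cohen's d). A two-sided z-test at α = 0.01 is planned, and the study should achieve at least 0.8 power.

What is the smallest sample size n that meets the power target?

For power 0.8 need Φ(δ − z_{0.005}) = 0.8, so δ = z_{0.005} + z_{0.20} = 2.576 + 0.842 = 3.417.
(The Φ(−δ − z_{α/2}) term is vanishingly small for δ > 0 and is dropped in the standard sample-size formula.)
δ = d·√n ⇒ n = (δ/d)² = (3.417 / 1.00)² = 11.68.
Rounding up, n = 12.

n = 12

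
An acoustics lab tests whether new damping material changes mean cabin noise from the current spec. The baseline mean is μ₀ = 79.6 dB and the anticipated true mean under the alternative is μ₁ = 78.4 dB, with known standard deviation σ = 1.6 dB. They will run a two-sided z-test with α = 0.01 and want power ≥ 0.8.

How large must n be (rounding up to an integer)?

n = 21

Standardized effect: d = |μ₁ − μ₀| / σ = |78.4 − 79.6| / 1.6 = 0.7500
Set Φ(δ − 2.576) = 0.8; then δ − 2.576 = Φ⁻¹(0.8) = 0.842, giving δ = 3.417.
(Ignoring the negligible lower-tail rejection probability gives the usual closed-form inversion.)
δ = d·√n ⇒ n = (δ/d)² = (3.417 / 0.7500)² = 20.76.
Round up to the next whole unit.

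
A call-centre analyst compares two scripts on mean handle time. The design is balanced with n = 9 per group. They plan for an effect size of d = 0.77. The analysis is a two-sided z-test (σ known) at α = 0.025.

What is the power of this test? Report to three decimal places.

Power ≈ 0.272

Noncentrality parameter: δ = d·√(n/2) = 0.77 × √(9/2) = 1.6334
Two-sided α = 0.025 → critical value z_{0.0125} = 2.241.
Power = Φ(δ − 2.241) + Φ(−δ − 2.241) = Φ(-0.608) + Φ(-3.875) = 0.2716 + 0.0001 = 0.2717.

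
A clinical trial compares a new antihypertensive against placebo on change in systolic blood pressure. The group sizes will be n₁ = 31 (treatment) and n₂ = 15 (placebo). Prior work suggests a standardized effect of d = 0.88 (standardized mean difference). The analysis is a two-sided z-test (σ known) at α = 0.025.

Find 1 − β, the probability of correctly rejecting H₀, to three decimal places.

Power ≈ 0.711

Noncentrality parameter: δ = d / √(1/n₁ + 1/n₂) = 0.88 / √(1/31 + 1/15) = 2.7979
Two-sided α = 0.025 → critical value z_{0.0125} = 2.241.
Power = Φ(δ − 2.241) + Φ(−δ − 2.241) = Φ(0.556) + Φ(-5.039) = 0.7111 + 0.0000 = 0.7111.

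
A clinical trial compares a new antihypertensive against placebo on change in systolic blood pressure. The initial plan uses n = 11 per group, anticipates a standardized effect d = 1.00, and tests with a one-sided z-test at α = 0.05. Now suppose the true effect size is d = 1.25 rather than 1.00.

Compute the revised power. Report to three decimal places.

With d = 1.25: δ = d·√(n/2) = 1.25 × √(11/2) = 2.9315. Critical value z_{0.05} = 1.645.
Revised power = Φ(δ − 1.645) = Φ(1.287) = 0.9009.

Power ≈ 0.901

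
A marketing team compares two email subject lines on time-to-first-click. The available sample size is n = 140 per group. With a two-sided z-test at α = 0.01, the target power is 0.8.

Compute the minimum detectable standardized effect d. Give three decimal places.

Need Φ(δ − 2.576) = 0.8, so δ = 2.576 + 0.842 = 3.417.
(Lower-tail contribution to power is negligible for δ > 0.)
δ = d·√(n/2) ⇒ d = δ/√(n/2) = 3.417/√(140/2) = 0.4085.

d ≈ 0.408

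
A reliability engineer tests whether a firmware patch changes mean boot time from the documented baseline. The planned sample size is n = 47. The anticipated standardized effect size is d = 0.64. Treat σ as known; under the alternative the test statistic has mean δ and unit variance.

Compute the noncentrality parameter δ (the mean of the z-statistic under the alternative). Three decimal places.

The noncentrality parameter scales effect size by the design's sample-size factor: δ = d·√n = 0.64 × √47 = 4.3876

δ ≈ 4.388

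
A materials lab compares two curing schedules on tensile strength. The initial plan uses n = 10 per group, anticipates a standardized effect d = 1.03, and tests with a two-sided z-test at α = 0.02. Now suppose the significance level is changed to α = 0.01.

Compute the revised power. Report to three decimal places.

Power ≈ 0.393

δ = d·√(n/2) = 1.03 × √(10/2) = 2.3032 (unchanged). New critical value: z_{0.005} = 2.576.
Revised power = Φ(δ − 2.576) + Φ(−δ − 2.576) = Φ(-0.273) + Φ(-4.879) = 0.3925 + 0.0000 = 0.3926.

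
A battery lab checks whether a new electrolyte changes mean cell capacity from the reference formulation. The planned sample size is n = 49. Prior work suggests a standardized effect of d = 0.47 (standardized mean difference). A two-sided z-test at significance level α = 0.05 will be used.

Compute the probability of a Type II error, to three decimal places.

β ≈ 0.092

Noncentrality parameter: δ = d·√n = 0.47 × √49 = 3.2900
Two-sided α = 0.05 → critical value z_{0.025} = 1.960.
Power = Φ(δ − 1.960) + Φ(−δ − 1.960) = Φ(1.330) + Φ(-5.250) = 0.9082 + 0.0000 = 0.9082.
Type II error: β = 1 − power = 1 − 0.9082 = 0.0918.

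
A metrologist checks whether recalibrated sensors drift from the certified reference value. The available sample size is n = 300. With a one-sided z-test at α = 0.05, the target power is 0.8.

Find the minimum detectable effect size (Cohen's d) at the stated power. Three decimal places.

d ≈ 0.144

Required noncentrality: δ = z_{0.05} + z_{0.20} = 1.645 + 0.842 = 2.486.
δ = d·√n ⇒ d = δ/√n = 2.486/√300 = 0.1436.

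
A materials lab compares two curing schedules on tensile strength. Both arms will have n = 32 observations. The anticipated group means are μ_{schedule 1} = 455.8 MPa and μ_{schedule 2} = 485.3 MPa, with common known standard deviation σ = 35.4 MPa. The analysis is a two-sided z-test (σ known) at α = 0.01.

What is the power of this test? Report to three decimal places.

Power ≈ 0.776

Standardized effect: d = |μ_{schedule 1} − μ_{schedule 2}| / σ = |455.8 − 485.3| / 35.4 = 0.8333
Noncentrality parameter: δ = d·√(n/2) = 0.8333 × √(32/2) = 3.3333
Two-sided α = 0.01 → critical value z_{0.005} = 2.576.
Power = Φ(δ − 2.576) + Φ(−δ − 2.576) = Φ(0.758) + Φ(-5.909) = 0.7756 + 0.0000 = 0.7756.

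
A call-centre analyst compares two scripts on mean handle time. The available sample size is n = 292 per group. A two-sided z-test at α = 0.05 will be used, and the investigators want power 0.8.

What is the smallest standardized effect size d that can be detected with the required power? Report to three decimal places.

d ≈ 0.232

Required noncentrality: δ = z_{0.025} + z_{0.20} = 1.960 + 0.842 = 2.802.
(The second rejection-region term Φ(−δ − z_{α/2}) is negligible and dropped.)
δ = d·√(n/2) ⇒ d = δ/√(n/2) = 2.802/√(292/2) = 0.2319.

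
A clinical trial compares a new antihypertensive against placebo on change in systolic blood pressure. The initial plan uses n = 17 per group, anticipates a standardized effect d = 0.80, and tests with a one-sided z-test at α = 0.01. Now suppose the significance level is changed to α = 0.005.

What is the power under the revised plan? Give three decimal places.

Power ≈ 0.404

δ = d·√(n/2) = 0.80 × √(17/2) = 2.3324 (unchanged). New critical value: z_{0.005} = 2.576.
Revised power = P(Z > 2.576 − δ) = Φ(-0.243) = 0.4038.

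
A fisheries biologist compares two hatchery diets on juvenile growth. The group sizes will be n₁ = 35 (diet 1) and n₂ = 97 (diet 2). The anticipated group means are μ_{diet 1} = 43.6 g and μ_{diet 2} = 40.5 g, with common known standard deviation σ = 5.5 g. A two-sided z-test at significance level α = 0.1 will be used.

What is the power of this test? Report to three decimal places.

Standardized effect: d = |μ_{diet 1} − μ_{diet 2}| / σ = |43.6 − 40.5| / 5.5 = 0.5636
Noncentrality parameter: δ = d / √(1/n₁ + 1/n₂) = 0.5636 / √(1/35 + 1/97) = 2.8585
Two-sided α = 0.1 → critical value z_{0.05} = 1.645.
Power = Φ(δ − 1.645) + Φ(−δ − 1.645) = Φ(1.214) + Φ(-4.503) = 0.8876 + 0.0000 = 0.8876.

Power ≈ 0.888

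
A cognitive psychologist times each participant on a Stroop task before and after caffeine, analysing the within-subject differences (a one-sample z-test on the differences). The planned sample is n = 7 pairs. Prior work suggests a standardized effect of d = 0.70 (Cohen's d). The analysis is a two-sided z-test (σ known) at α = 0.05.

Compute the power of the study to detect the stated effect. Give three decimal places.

Noncentrality parameter: δ = d·√n = 0.70 × √7 = 1.8520
Critical value for a two-sided test at α = 0.05: z_{α/2} = 1.960.
Power = Φ(δ − 1.960) + Φ(−δ − 1.960) = Φ(-0.108) + Φ(-3.812) = 0.4570 + 0.0001 = 0.4571.

Power ≈ 0.457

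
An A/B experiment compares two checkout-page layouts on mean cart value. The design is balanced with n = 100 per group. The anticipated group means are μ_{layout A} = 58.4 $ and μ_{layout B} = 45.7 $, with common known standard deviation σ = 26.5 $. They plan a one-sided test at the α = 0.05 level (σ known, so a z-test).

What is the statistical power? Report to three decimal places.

Standardized effect: d = |μ_{layout A} − μ_{layout B}| / σ = |58.4 − 45.7| / 26.5 = 0.4792
Noncentrality parameter: δ = d·√(n/2) = 0.4792 × √(100/2) = 3.3888
One-sided α = 0.05 → critical value z_{0.05} = 1.645.
Power = Φ(δ − 1.645) = Φ(1.744) = 0.9594.

Power ≈ 0.959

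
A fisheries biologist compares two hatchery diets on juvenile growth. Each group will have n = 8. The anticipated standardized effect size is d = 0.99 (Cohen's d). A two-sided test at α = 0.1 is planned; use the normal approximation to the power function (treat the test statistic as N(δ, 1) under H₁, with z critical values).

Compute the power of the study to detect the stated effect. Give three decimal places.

Power ≈ 0.631

Noncentrality parameter: δ = d·√(n/2) = 0.99 × √(8/2) = 1.9800
Two-sided α = 0.1 → critical value z_{0.05} = 1.645.
Power = Φ(δ − 1.645) + Φ(−δ − 1.645) = Φ(0.335) + Φ(-3.625) = 0.6312 + 0.0001 = 0.6314.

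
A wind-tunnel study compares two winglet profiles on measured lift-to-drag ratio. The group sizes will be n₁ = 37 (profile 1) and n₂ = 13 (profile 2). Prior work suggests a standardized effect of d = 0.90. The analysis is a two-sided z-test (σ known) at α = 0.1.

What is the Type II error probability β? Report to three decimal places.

β ≈ 0.126

Noncentrality parameter: δ = d / √(1/n₁ + 1/n₂) = 0.90 / √(1/37 + 1/13) = 2.7915
Two-sided α = 0.1 → critical value z_{0.05} = 1.645.
Power = Φ(δ − 1.645) + Φ(−δ − 1.645) = Φ(1.147) + Φ(-4.436) = 0.8742 + 0.0000 = 0.8742.
Type II error: β = 1 − power = 1 − 0.8742 = 0.1258.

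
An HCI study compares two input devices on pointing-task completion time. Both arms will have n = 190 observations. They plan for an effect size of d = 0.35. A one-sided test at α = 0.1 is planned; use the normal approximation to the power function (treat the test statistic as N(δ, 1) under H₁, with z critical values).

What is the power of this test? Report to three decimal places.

Power ≈ 0.983

Noncentrality parameter: δ = d·√(n/2) = 0.35 × √(190/2) = 3.4114
One-sided α = 0.1 → critical value z_{0.1} = 1.282.
Power = P(Z > 1.282 − δ) = Φ(2.130) = 0.9834.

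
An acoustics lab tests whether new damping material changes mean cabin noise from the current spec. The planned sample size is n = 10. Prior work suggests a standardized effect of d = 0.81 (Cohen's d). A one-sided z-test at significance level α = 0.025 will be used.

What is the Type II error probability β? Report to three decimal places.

Noncentrality parameter: δ = d·√n = 0.81 × √10 = 2.5614
Critical value for a one-sided test at α = 0.025: z_α = 1.960.
Power = Φ(δ − 1.960) = Φ(0.601) = 0.7262.
Type II error: β = 1 − power = 1 − 0.7262 = 0.2738.

β ≈ 0.274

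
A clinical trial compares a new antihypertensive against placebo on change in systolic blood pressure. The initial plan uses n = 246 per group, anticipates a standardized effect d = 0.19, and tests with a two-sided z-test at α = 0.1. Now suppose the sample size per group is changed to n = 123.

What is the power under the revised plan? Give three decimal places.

With n = 123 per group: δ = d·√(n/2) = 0.19 × √(123/2) = 1.4900. Critical value z_{0.05} = 1.645.
Revised power = Φ(δ − 1.645) + Φ(−δ − 1.645) = Φ(-0.155) + Φ(-3.135) = 0.4385 + 0.0009 = 0.4393.

Power ≈ 0.439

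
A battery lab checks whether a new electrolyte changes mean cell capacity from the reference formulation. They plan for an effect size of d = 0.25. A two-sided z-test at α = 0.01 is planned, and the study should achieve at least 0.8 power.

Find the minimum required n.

n = 187

For power 0.8 need Φ(δ − z_{0.005}) = 0.8, so δ = z_{0.005} + z_{0.20} = 2.576 + 0.842 = 3.417.
(The Φ(−δ − z_{α/2}) term is vanishingly small for δ > 0 and is dropped in the standard sample-size formula.)
δ = d·√n ⇒ n = (δ/d)² = (3.417 / 0.25)² = 186.86.
Rounding up, n = 187.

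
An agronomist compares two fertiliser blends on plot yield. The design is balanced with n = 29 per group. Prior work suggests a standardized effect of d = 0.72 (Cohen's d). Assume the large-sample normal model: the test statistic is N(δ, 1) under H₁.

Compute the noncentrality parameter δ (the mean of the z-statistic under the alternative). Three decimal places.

δ = d·√(n/2) = 0.72 × √(29/2) = 2.7417

δ ≈ 2.742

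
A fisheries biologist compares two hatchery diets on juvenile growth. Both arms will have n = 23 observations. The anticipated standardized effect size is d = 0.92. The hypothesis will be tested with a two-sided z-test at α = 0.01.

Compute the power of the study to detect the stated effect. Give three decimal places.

Noncentrality parameter: δ = d·√(n/2) = 0.92 × √(23/2) = 3.1199
Critical value for a two-sided test at α = 0.01: z_{α/2} = 2.576.
Power = Φ(δ − 2.576) + Φ(−δ − 2.576) = Φ(0.544) + Φ(-5.696) = 0.7068 + 0.0000 = 0.7068.

Power ≈ 0.707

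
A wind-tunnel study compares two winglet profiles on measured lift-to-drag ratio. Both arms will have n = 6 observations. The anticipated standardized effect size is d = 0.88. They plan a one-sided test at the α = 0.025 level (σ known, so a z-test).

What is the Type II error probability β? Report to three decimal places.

β ≈ 0.668

Noncentrality parameter: δ = d·√(n/2) = 0.88 × √(6/2) = 1.5242
One-sided α = 0.025 → critical value z_{0.025} = 1.960.
Power = P(Z > 1.960 − δ) = Φ(-0.436) = 0.3315.
Type II error: β = 1 − power = 1 − 0.3315 = 0.6685.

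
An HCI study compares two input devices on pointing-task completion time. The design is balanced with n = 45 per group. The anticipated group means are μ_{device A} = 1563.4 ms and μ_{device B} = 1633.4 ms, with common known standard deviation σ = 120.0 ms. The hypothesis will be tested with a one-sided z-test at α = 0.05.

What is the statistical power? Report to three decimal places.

Standardized effect: d = |μ_{device A} − μ_{device B}| / σ = |1563.4 − 1633.4| / 120.0 = 0.5833
Noncentrality parameter: δ = d·√(n/2) = 0.5833 × √(45/2) = 2.7670
Critical value for a one-sided test at α = 0.05: z_α = 1.645.
Power = Φ(δ − 1.645) = Φ(1.122) = 0.8691.

Power ≈ 0.869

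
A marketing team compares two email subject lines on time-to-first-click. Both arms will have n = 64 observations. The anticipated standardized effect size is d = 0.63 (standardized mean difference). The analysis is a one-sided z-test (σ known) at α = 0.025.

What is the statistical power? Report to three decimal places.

Noncentrality parameter: λ = d·√(n/2) = 0.63 × √(64/2) = 3.5638
One-sided α = 0.025 → critical value z_{0.025} = 1.960.
Power = Φ(λ − 1.960) = Φ(1.604) = 0.9456.

Power ≈ 0.946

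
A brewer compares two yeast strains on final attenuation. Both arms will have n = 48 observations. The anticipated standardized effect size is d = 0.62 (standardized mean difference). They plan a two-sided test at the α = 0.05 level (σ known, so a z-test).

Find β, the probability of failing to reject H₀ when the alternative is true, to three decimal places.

β ≈ 0.141

Noncentrality parameter: δ = d·√(n/2) = 0.62 × √(48/2) = 3.0374
Critical value for a two-sided test at α = 0.05: z_{α/2} = 1.960.
Power = Φ(δ − 1.960) + Φ(−δ − 1.960) = Φ(1.077) + Φ(-4.997) = 0.8593 + 0.0000 = 0.8594.
Type II error: β = 1 − power = 1 − 0.8594 = 0.1406.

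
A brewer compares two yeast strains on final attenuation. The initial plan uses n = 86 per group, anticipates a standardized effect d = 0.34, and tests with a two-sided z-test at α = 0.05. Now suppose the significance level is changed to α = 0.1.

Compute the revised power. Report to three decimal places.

δ = d·√(n/2) = 0.34 × √(86/2) = 2.2295 (unchanged). New critical value: z_{0.05} = 1.645.
Revised power = Φ(δ − 1.645) + Φ(−δ − 1.645) = Φ(0.585) + Φ(-3.874) = 0.7206 + 0.0001 = 0.7207.

Power ≈ 0.721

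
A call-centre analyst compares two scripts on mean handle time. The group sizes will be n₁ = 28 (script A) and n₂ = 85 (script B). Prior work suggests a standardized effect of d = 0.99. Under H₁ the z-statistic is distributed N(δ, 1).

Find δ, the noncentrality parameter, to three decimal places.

δ ≈ 4.543

The noncentrality parameter scales effect size by the design's sample-size factor: δ = d / √(1/n₁ + 1/n₂) = 0.99 / √(1/28 + 1/85) = 4.5434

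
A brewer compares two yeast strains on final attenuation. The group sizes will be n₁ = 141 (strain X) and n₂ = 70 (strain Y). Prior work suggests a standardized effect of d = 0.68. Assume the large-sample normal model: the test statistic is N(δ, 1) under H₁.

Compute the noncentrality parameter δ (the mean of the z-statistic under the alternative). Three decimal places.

δ = d / √(1/n₁ + 1/n₂) = 0.68 / √(1/141 + 1/70) = 4.6508

δ ≈ 4.651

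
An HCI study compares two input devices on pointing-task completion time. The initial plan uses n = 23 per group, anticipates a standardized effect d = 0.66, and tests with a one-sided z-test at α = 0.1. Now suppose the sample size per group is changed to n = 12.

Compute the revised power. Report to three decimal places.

Power ≈ 0.631

With n = 12 per group: δ = d·√(n/2) = 0.66 × √(12/2) = 1.6167. Critical value z_{0.1} = 1.282.
Revised power = Φ(δ − 1.282) = Φ(0.335) = 0.6312.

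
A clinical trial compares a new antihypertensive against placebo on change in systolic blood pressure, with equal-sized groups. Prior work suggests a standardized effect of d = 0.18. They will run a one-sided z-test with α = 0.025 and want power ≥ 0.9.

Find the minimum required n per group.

For power 0.9 need Φ(δ − z_{0.025}) = 0.9, so δ = z_{0.025} + z_{0.10} = 1.960 + 1.282 = 3.242.
δ = d·√(n/2) ⇒ n = 2(δ/d)² = 2 × (3.242 / 0.18)² = 648.61.
Round up to the next whole unit.

n = 649 per group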